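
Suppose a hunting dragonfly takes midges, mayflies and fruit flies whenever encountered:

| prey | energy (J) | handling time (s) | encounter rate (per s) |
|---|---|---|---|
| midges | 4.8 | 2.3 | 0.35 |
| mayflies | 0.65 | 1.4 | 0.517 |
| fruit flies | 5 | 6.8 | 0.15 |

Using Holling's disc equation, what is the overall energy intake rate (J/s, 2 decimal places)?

R = Σλ_iE_i / (1 + Σλ_ih_i)
Numerator: 0.35×4.8 + 0.517×0.65 + 0.15×5 = 2.766
Denominator: 1 + 0.35×2.3 + 0.517×1.4 + 0.15×6.8 = 3.549
R = 2.766/3.549 = 0.7794 J/s

0.78 J/s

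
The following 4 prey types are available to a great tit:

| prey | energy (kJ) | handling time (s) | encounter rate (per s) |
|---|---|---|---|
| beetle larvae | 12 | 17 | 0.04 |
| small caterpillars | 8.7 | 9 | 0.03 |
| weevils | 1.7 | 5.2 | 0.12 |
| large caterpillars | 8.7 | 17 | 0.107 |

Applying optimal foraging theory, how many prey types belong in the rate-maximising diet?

3

Rank by E/h (kJ/s): small caterpillars 0.967, beetle larvae 0.706, large caterpillars 0.512, weevils 0.327. Include each in turn until the next type's E/h falls below the running intake rate.
Rate on top 1: 0.2055. beetle larvae: 0.706 > 0.2055 → include.
Rate on top 2: 0.38. large caterpillars: 0.512 > 0.38 → include.
Rate on top 3: 0.4436. weevils: 0.327 < 0.4436 → exclude; stop.
Optimal diet: small caterpillars, beetle larvae, large caterpillars — 3 of 4 types.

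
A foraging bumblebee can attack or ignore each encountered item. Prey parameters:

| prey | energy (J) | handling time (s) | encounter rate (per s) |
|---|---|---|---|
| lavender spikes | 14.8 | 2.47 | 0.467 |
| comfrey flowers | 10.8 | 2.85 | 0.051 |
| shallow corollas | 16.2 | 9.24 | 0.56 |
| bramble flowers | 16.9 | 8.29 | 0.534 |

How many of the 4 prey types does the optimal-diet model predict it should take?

Rank by E/h (J/s): lavender spikes 5.99, comfrey flowers 3.79, bramble flowers 2.04, shallow corollas 1.75. Include each in turn until the next type's E/h falls below the running intake rate.
Rate on top 1: 3.209. comfrey flowers: 3.79 > 3.209 → include.
Rate on top 2: 3.246. bramble flowers: 2.04 < 3.246 → exclude; stop.
Optimal diet: lavender spikes, comfrey flowers — 2 of 4 types.

2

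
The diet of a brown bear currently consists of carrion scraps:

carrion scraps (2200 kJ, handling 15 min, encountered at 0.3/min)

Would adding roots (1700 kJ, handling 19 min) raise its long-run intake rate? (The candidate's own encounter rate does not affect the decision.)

On carrion scraps alone, R = ΣλE/(1+Σλh) = 660/5.5 = 120 kJ/min.
Profitability of roots: 1700/19 = 89.47 kJ/min.
Since 89.47 < R, time spent handling roots is better spent searching.

No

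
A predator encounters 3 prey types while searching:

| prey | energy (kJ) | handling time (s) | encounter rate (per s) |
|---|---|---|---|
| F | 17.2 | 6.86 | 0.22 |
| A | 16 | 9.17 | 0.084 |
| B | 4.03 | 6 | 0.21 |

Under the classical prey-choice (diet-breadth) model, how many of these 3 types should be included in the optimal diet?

2

Profitabilities (E/h, kJ/s): F 2.51, A 1.74, B 0.672. Add prey in this order while the next type's profitability exceeds the intake rate on those already taken.
Rate on top 1: 1.508. A: 1.74 > 1.508 → include.
Rate on top 2: 1.564. B: 0.672 < 1.564 → exclude; stop.
Optimal diet: F, A — 2 of 3 types.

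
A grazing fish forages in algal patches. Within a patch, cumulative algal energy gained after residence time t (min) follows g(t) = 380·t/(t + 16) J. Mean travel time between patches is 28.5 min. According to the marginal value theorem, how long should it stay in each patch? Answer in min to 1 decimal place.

Optimal t* satisfies g'(t*) = g(t*)/(T + t*).
g'(t) = 380·16/(t + 16)². Setting 380·16/(t+16)² = 380t/[(t+16)(28.5+t)] gives 16(28.5+t) = t(t+16), so t² = 16×28.5 = 456.
t* = √456 = 21.35 min.

21.4 min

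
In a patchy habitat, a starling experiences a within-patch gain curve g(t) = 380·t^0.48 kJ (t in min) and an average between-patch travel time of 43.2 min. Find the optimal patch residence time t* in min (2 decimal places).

Maximise g(t)/(T+t): set derivative to zero → g'(t)(T+t) = g(t).
g'(t) = 0.48·380·t^-0.52. Setting 0.48·380·t^-0.52 = 380·t^0.48/(43.2+t) gives 0.48(43.2+t) = t, so 0.52·t = 0.48×43.2.
t* = 0.48×43.2/0.52 = 39.88 min.

39.88 min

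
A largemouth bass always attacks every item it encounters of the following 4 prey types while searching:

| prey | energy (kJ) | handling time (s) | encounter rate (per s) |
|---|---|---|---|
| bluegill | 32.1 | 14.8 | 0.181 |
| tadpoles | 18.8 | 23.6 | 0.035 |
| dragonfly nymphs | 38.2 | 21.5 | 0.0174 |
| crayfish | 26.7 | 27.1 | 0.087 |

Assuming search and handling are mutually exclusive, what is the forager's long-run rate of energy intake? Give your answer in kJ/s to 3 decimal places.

R = Σλ_iE_i / (1 + Σλ_ih_i)
Numerator: 0.181×32.1 + 0.035×18.8 + 0.0174×38.2 + 0.087×26.7 = 9.456
Denominator: 1 + 0.181×14.8 + 0.035×23.6 + 0.0174×21.5 + 0.087×27.1 = 7.237
R = 9.456/7.237 = 1.307 kJ/s

1.307 kJ/s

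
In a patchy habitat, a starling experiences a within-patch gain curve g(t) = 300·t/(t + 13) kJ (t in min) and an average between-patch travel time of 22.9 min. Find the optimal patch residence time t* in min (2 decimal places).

17.25 min

By the marginal value theorem, leave when the instantaneous gain rate g'(t) equals the habitat-wide average g(t)/(T + t).
g'(t) = 300·13/(t + 13)². Setting 300·13/(t+13)² = 300t/[(t+13)(22.9+t)] gives 13(22.9+t) = t(t+13), so t² = 13×22.9 = 297.7.
t* = √297.7 = 17.25 min.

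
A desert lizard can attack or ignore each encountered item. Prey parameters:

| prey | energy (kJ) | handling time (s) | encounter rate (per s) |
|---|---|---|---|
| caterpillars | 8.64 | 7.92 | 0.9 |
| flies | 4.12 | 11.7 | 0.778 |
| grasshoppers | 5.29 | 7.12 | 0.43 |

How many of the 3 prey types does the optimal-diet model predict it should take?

1

E/h in descending order: caterpillars 1.09, grasshoppers 0.743, flies 0.352 kJ/s. The optimal diet is the largest prefix of this list for which every included type satisfies E_i/h_i > R on the types above it.
Rate on top 1: 0.9567. grasshoppers: 0.743 < 0.9567 → exclude; stop.
Optimal diet: caterpillars — 1 of 3 types.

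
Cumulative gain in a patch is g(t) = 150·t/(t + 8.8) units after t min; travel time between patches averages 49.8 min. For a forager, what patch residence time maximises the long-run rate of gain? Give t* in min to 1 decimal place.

Maximise g(t)/(T+t): set derivative to zero → g'(t)(T+t) = g(t).
g'(t) = 150·8.8/(t + 8.8)². Setting 150·8.8/(t+8.8)² = 150t/[(t+8.8)(49.8+t)] gives 8.8(49.8+t) = t(t+8.8), so t² = 8.8×49.8 = 438.2.
t* = √438.2 = 20.93 min.

20.9 min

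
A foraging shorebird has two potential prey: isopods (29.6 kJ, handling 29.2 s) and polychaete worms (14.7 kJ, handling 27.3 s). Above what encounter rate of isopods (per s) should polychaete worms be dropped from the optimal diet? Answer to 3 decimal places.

Drop polychaete worms once their profitability E₂/h₂ falls below the rate achievable on isopods alone: E₂/h₂ = λE₁/(1 + λh₁).
Solve for λ: λE₁h₂ = E₂(1 + λh₁) → λ(E₁h₂ − E₂h₁) = E₂ → λ = E₂/(E₁h₂ − E₂h₁).
λ = 14.7/(29.6×27.3 − 14.7×29.2) = 14.7/378.8 = 0.0388 per s.

0.039 per s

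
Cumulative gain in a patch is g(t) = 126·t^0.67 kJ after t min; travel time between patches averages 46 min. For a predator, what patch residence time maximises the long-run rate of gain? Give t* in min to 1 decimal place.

Optimal t* satisfies g'(t*) = g(t*)/(T + t*).
g'(t) = 0.67·126·t^-0.33. Setting 0.67·126·t^-0.33 = 126·t^0.67/(46+t) gives 0.67(46+t) = t, so 0.33·t = 0.67×46.
t* = 0.67×46/0.33 = 93.39 min.

93.4 min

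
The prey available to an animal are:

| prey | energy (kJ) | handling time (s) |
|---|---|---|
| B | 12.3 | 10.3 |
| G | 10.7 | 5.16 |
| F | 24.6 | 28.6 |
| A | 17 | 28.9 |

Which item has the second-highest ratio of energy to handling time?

In descending order of E/h:
G: 10.7/5.16 = 2.07 kJ/s
B: 12.3/10.3 = 1.19 kJ/s
F: 24.6/28.6 = 0.86 kJ/s
A: 17/28.9 = 0.588 kJ/s

B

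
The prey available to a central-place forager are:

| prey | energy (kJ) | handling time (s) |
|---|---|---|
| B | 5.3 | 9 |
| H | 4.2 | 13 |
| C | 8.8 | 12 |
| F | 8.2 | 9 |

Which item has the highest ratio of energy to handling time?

Profitability E/h (kJ/s): B = 5.3/9 = 0.589, H = 4.2/13 = 0.323, C = 8.8/12 = 0.733, F = 8.2/9 = 0.911.
Ranked: F > C > B > H.

F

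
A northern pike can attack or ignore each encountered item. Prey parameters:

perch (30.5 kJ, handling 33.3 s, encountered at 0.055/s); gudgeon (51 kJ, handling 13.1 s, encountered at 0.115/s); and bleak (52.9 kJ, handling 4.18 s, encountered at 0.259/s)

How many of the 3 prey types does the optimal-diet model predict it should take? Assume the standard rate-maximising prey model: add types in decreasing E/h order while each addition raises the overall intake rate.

Rank by E/h (kJ/s): bleak 12.7, gudgeon 3.89, perch 0.916. Include each in turn until the next type's E/h falls below the running intake rate.
Rate on top 1: 6.579. gudgeon: 3.89 < 6.579 → exclude; stop.
Optimal diet: bleak — 1 of 3 types.

1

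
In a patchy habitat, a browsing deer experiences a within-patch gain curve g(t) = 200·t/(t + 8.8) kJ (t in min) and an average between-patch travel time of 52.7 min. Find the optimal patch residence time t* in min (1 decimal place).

21.5 min

By the marginal value theorem, leave when the instantaneous gain rate g'(t) equals the habitat-wide average g(t)/(T + t).
g'(t) = 200·8.8/(t + 8.8)². Setting 200·8.8/(t+8.8)² = 200t/[(t+8.8)(52.7+t)] gives 8.8(52.7+t) = t(t+8.8), so t² = 8.8×52.7 = 463.8.
t* = √463.8 = 21.54 min.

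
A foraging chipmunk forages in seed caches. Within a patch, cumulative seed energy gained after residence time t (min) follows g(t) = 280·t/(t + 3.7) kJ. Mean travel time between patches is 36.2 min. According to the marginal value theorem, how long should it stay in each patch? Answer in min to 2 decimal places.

11.57 min

Optimal t* satisfies g'(t*) = g(t*)/(T + t*).
g'(t) = 280·3.7/(t + 3.7)². Setting 280·3.7/(t+3.7)² = 280t/[(t+3.7)(36.2+t)] gives 3.7(36.2+t) = t(t+3.7), so t² = 3.7×36.2 = 133.9.
t* = √133.9 = 11.57 min.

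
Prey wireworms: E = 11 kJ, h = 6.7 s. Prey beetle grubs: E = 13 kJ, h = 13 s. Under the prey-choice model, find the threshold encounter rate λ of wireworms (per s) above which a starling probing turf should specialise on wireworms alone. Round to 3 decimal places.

Drop beetle grubs once their profitability E₂/h₂ falls below the rate achievable on wireworms alone: E₂/h₂ = λE₁/(1 + λh₁).
Solve for λ: λE₁h₂ = E₂(1 + λh₁) → λ(E₁h₂ − E₂h₁) = E₂ → λ = E₂/(E₁h₂ − E₂h₁).
λ = 13/(11×13 − 13×6.7) = 13/55.9 = 0.2326 per s.

0.233 per s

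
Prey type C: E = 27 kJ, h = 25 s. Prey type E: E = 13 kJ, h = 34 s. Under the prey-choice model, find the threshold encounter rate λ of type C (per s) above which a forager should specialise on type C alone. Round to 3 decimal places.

0.022 per s

At the threshold, the rate on type C alone equals the profitability of type E: λ·27/(1 + λ·25) = 13/34 = 0.3824.
Rearranging, λ(27 − 0.3824×25) = 0.3824, so λ = 0.3824/17.44 = 0.02192 per s.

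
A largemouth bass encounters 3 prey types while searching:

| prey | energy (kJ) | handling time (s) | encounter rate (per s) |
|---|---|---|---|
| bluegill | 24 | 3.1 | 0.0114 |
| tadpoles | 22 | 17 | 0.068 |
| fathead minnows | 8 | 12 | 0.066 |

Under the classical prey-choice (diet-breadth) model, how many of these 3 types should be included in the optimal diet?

E/h in descending order: bluegill 7.74, tadpoles 1.29, fathead minnows 0.667 kJ/s. The optimal diet is the largest prefix of this list for which every included type satisfies E_i/h_i > R on the types above it.
Rate on top 1: 0.2643. tadpoles: 1.29 > 0.2643 → include.
Rate on top 2: 0.8075. fathead minnows: 0.667 < 0.8075 → exclude; stop.
Optimal diet: bluegill, tadpoles — 2 of 3 types.

2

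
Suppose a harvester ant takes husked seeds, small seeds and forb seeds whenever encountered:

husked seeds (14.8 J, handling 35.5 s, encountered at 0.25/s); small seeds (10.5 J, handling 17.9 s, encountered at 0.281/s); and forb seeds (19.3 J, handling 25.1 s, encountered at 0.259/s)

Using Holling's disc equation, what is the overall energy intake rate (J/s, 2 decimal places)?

0.54 J/s

R = (0.25×14.8 + 0.281×10.5 + 0.259×19.3) / (1 + 0.25×35.5 + 0.281×17.9 + 0.259×25.1) = 11.65/21.41 = 0.5442 J/s.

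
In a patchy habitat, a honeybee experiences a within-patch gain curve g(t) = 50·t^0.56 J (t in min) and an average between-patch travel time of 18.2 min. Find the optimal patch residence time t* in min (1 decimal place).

Maximise g(t)/(T+t): set derivative to zero → g'(t)(T+t) = g(t).
g'(t) = 0.56·50·t^-0.44. Setting 0.56·50·t^-0.44 = 50·t^0.56/(18.2+t) gives 0.56(18.2+t) = t, so 0.44·t = 0.56×18.2.
t* = 0.56×18.2/0.44 = 23.16 min.

23.2 min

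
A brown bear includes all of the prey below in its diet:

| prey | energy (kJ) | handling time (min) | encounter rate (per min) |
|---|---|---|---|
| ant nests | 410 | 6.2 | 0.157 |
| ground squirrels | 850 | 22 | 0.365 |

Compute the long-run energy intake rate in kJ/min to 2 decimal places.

Energy encountered per unit search time: 0.157×410 + 0.365×850 = 374.6 kJ/min.
Handling time per unit search time: 0.157×6.2 + 0.365×22 = 9.003.
Rate = 374.6/(1 + 9.003) = 37.45 kJ/min.

37.45 kJ/min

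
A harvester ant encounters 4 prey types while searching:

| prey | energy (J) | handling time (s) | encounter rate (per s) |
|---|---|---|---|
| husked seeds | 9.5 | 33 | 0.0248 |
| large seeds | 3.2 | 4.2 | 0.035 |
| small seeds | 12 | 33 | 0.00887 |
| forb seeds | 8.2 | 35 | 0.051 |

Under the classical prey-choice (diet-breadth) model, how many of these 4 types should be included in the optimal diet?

E/h in descending order: large seeds 0.762, small seeds 0.364, husked seeds 0.288, forb seeds 0.234 J/s. The optimal diet is the largest prefix of this list for which every included type satisfies E_i/h_i > R on the types above it.
Rate on top 1: 0.09765. small seeds: 0.364 > 0.09765 → include.
Rate on top 2: 0.1517. husked seeds: 0.288 > 0.1517 → include.
Rate on top 3: 0.2011. forb seeds: 0.234 > 0.2011 → include.
Optimal diet: large seeds, small seeds, husked seeds, forb seeds — 4 of 4 types.

4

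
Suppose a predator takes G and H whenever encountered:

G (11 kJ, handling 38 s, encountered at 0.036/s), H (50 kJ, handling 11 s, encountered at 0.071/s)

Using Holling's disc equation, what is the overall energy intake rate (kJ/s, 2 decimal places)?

R = Σλ_iE_i / (1 + Σλ_ih_i)
Numerator: 0.036×11 + 0.071×50 = 3.946
Denominator: 1 + 0.036×38 + 0.071×11 = 3.149
R = 3.946/3.149 = 1.253 kJ/s

1.25 kJ/s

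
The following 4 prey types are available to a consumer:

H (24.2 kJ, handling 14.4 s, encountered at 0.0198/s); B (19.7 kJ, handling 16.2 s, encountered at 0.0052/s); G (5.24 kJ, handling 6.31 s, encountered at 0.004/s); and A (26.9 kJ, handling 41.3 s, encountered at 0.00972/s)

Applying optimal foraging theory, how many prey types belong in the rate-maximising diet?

Rank by E/h (kJ/s): H 1.68, B 1.22, G 0.83, A 0.651. Include each in turn until the next type's E/h falls below the running intake rate.
Rate on top 1: 0.3729. B: 1.22 > 0.3729 → include.
Rate on top 2: 0.4247. G: 0.83 > 0.4247 → include.
Rate on top 3: 0.4321. A: 0.651 > 0.4321 → include.
Optimal diet: H, B, G, A — 4 of 4 types.

4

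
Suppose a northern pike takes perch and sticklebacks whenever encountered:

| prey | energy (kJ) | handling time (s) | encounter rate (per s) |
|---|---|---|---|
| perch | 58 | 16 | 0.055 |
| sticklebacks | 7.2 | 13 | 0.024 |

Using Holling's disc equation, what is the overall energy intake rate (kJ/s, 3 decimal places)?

1.534 kJ/s

R = (0.055×58 + 0.024×7.2) / (1 + 0.055×16 + 0.024×13) = 3.363/2.192 = 1.534 kJ/s.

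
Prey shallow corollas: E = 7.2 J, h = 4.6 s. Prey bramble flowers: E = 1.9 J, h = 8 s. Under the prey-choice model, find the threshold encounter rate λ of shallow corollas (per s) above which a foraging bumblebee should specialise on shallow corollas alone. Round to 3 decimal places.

0.039 per s

Drop bramble flowers once their profitability E₂/h₂ falls below the rate achievable on shallow corollas alone: E₂/h₂ = λE₁/(1 + λh₁).
Solve for λ: λE₁h₂ = E₂(1 + λh₁) → λ(E₁h₂ − E₂h₁) = E₂ → λ = E₂/(E₁h₂ − E₂h₁).
λ = 1.9/(7.2×8 − 1.9×4.6) = 1.9/48.86 = 0.03889 per s.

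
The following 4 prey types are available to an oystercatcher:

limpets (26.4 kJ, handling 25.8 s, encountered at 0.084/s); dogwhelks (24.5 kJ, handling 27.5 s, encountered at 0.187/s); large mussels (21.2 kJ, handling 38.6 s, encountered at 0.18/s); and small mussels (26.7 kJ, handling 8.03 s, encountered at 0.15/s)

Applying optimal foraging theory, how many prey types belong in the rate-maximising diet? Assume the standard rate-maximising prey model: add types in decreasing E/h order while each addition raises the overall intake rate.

1

Rank by E/h (kJ/s): small mussels 3.33, limpets 1.02, dogwhelks 0.891, large mussels 0.549. Include each in turn until the next type's E/h falls below the running intake rate.
Rate on top 1: 1.817. limpets: 1.02 < 1.817 → exclude; stop.
Optimal diet: small mussels — 1 of 4 types.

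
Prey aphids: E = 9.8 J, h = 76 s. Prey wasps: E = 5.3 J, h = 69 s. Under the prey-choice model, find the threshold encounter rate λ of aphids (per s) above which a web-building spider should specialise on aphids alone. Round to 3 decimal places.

Drop wasps once their profitability E₂/h₂ falls below the rate achievable on aphids alone: E₂/h₂ = λE₁/(1 + λh₁).
Solve for λ: λE₁h₂ = E₂(1 + λh₁) → λ(E₁h₂ − E₂h₁) = E₂ → λ = E₂/(E₁h₂ − E₂h₁).
λ = 5.3/(9.8×69 − 5.3×76) = 5.3/273.4 = 0.01939 per s.

0.019 per s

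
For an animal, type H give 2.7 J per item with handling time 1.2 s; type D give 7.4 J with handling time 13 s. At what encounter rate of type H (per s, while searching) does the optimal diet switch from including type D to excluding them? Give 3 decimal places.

0.282 per s

Drop type D once their profitability E₂/h₂ falls below the rate achievable on type H alone: E₂/h₂ = λE₁/(1 + λh₁).
Solve for λ: λE₁h₂ = E₂(1 + λh₁) → λ(E₁h₂ − E₂h₁) = E₂ → λ = E₂/(E₁h₂ − E₂h₁).
λ = 7.4/(2.7×13 − 7.4×1.2) = 7.4/26.22 = 0.2822 per s.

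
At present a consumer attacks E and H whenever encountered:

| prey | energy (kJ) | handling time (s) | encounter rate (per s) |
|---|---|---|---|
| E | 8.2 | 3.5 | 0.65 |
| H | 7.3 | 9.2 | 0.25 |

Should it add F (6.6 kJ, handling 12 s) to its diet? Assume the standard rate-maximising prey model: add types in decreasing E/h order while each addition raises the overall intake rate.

Intake rate on the current diet: R = (0.65×8.2 + 0.25×7.3) / (1 + 0.65×3.5 + 0.25×9.2) = 7.155/5.575 = 1.283 kJ/s.
Profitability of F: 6.6/12 = 0.55 kJ/s.
0.55 < 1.283, so adding F would lower the average — exclude it.

No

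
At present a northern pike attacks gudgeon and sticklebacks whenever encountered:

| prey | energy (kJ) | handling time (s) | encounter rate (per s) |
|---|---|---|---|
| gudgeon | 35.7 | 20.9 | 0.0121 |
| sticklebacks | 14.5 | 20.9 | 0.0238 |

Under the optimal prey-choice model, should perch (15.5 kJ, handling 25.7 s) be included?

On gudgeon and sticklebacks alone, R = ΣλE/(1+Σλh) = 0.7771/1.75 = 0.444 kJ/s.
perch: E/h = 15.5/25.7 = 0.6031 kJ/s.
Since 0.6031 > R, including perch increases the long-run rate.

Yes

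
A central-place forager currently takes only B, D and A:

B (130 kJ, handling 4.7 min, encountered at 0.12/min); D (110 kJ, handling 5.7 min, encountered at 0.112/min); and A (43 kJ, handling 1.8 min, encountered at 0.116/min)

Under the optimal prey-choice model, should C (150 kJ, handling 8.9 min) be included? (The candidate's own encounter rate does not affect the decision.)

Intake rate on the current diet: R = (0.12×130 + 0.112×110 + 0.116×43) / (1 + 0.12×4.7 + 0.112×5.7 + 0.116×1.8) = 32.91/2.411 = 13.65 kJ/min.
C: E/h = 150/8.9 = 16.85 kJ/min.
Since 16.85 > R, including C increases the long-run rate.

Yes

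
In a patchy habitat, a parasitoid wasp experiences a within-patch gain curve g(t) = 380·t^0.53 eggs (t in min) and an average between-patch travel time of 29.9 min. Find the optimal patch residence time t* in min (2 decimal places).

33.72 min

By the marginal value theorem, leave when the instantaneous gain rate g'(t) equals the habitat-wide average g(t)/(T + t).
g'(t) = 0.53·380·t^-0.47. Setting 0.53·380·t^-0.47 = 380·t^0.53/(29.9+t) gives 0.53(29.9+t) = t, so 0.47·t = 0.53×29.9.
t* = 0.53×29.9/0.47 = 33.72 min.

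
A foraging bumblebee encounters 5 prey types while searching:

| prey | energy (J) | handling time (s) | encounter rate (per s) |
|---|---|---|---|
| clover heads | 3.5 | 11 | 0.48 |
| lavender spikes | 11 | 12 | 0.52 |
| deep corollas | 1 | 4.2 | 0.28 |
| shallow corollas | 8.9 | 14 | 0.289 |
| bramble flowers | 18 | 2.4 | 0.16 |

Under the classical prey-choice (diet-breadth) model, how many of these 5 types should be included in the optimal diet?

1

E/h in descending order: bramble flowers 7.5, lavender spikes 0.917, shallow corollas 0.636, clover heads 0.318, deep corollas 0.238 J/s. The optimal diet is the largest prefix of this list for which every included type satisfies E_i/h_i > R on the types above it.
Rate on top 1: 2.081. lavender spikes: 0.917 < 2.081 → exclude; stop.
Optimal diet: bramble flowers — 1 of 5 types.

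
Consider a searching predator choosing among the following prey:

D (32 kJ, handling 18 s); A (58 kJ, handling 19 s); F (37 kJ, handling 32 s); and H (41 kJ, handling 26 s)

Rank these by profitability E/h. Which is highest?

Profitability E/h (kJ/s): D = 32/18 = 1.78, A = 58/19 = 3.05, F = 37/32 = 1.16, H = 41/26 = 1.58.
Ranked: A > D > H > F.

A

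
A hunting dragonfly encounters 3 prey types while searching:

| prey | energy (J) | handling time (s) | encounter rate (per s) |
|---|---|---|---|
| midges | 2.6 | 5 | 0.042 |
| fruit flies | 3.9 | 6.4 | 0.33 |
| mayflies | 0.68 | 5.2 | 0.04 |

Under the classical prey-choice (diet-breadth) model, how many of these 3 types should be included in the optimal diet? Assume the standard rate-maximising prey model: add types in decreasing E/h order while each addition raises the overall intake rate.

2

Profitabilities (E/h, J/s): fruit flies 0.609, midges 0.52, mayflies 0.131. Add prey in this order while the next type's profitability exceeds the intake rate on those already taken.
Rate on top 1: 0.4136. midges: 0.52 > 0.4136 → include.
Rate on top 2: 0.4203. mayflies: 0.131 < 0.4203 → exclude; stop.
Optimal diet: fruit flies, midges — 2 of 3 types.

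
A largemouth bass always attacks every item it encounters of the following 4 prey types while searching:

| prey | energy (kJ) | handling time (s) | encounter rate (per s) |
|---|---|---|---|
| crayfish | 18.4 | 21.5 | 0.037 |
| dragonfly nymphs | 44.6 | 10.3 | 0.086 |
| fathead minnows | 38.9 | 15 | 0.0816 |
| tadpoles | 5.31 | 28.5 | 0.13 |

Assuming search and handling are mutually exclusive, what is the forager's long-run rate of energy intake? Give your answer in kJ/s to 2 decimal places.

1.10 kJ/s

Energy encountered per unit search time: 0.037×18.4 + 0.086×44.6 + 0.0816×38.9 + 0.13×5.31 = 8.381 kJ/s.
Handling time per unit search time: 0.037×21.5 + 0.086×10.3 + 0.0816×15 + 0.13×28.5 = 6.61.
Rate = 8.381/(1 + 6.61) = 1.101 kJ/s.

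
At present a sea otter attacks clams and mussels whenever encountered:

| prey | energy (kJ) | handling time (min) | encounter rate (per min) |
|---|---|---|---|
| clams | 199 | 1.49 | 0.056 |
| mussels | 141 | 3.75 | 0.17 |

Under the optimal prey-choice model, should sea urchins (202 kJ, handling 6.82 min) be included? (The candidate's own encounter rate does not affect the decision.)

Yes

Current rate: (0.056×199 + 0.17×141)/(1 + 0.056×1.49 + 0.17×3.75) = 20.4 kJ/min.
sea urchins: E/h = 202/6.82 = 29.62 kJ/min.
29.62 > 20.4, so adding sea urchins raises the average — include it.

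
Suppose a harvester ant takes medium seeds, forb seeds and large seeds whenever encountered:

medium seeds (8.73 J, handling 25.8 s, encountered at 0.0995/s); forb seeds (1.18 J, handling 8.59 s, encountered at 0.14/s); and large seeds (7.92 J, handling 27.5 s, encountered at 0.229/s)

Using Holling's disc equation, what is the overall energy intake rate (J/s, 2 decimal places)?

R = (0.0995×8.73 + 0.14×1.18 + 0.229×7.92) / (1 + 0.0995×25.8 + 0.14×8.59 + 0.229×27.5) = 2.848/11.07 = 0.2573 J/s.

0.26 J/s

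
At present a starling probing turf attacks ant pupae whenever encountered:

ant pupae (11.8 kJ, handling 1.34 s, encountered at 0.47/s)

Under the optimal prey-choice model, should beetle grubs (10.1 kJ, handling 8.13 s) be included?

No

On ant pupae alone, R = ΣλE/(1+Σλh) = 5.546/1.63 = 3.403 kJ/s.
Profitability of beetle grubs: 10.1/8.13 = 1.242 kJ/s.
1.242 < 3.403, so adding beetle grubs would lower the average — exclude it.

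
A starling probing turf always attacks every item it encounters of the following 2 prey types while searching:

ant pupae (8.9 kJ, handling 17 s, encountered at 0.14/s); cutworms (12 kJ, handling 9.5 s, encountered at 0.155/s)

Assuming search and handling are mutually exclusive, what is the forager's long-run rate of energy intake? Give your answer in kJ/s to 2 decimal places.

Energy encountered per unit search time: 0.14×8.9 + 0.155×12 = 3.106 kJ/s.
Handling time per unit search time: 0.14×17 + 0.155×9.5 = 3.853.
Rate = 3.106/(1 + 3.853) = 0.6401 kJ/s.

0.64 kJ/s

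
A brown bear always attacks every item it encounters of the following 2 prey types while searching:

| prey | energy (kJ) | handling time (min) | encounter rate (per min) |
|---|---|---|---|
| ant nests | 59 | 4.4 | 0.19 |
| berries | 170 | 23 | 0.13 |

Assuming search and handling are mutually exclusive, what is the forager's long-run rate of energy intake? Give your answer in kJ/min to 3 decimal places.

Energy encountered per unit search time: 0.19×59 + 0.13×170 = 33.31 kJ/min.
Handling time per unit search time: 0.19×4.4 + 0.13×23 = 3.826.
Rate = 33.31/(1 + 3.826) = 6.902 kJ/min.

6.902 kJ/min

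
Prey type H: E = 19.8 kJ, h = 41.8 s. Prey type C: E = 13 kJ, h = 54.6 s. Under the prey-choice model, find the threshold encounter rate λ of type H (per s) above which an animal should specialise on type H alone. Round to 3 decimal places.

0.024 per s

Drop type C once their profitability E₂/h₂ falls below the rate achievable on type H alone: E₂/h₂ = λE₁/(1 + λh₁).
Solve for λ: λE₁h₂ = E₂(1 + λh₁) → λ(E₁h₂ − E₂h₁) = E₂ → λ = E₂/(E₁h₂ − E₂h₁).
λ = 13/(19.8×54.6 − 13×41.8) = 13/537.7 = 0.02418 per s.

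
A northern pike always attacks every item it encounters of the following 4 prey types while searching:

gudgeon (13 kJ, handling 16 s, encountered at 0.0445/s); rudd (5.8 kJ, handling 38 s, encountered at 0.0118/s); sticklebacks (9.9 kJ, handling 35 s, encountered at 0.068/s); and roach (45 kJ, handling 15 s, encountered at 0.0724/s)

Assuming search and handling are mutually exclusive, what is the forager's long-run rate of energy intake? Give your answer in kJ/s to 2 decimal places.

0.81 kJ/s

Energy encountered per unit search time: 0.0445×13 + 0.0118×5.8 + 0.068×9.9 + 0.0724×45 = 4.578 kJ/s.
Handling time per unit search time: 0.0445×16 + 0.0118×38 + 0.068×35 + 0.0724×15 = 4.626.
Rate = 4.578/(1 + 4.626) = 0.8137 kJ/s.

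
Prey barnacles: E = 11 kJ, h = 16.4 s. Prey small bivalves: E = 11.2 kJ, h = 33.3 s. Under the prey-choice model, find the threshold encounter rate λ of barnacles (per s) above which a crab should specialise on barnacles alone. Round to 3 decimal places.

At the threshold, the rate on barnacles alone equals the profitability of small bivalves: λ·11/(1 + λ·16.4) = 11.2/33.3 = 0.3363.
Rearranging, λ(11 − 0.3363×16.4) = 0.3363, so λ = 0.3363/5.484 = 0.06133 per s.

0.061 per s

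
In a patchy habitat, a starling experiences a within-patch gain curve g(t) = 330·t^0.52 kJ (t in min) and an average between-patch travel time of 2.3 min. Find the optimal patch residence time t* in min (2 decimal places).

Maximise g(t)/(T+t): set derivative to zero → g'(t)(T+t) = g(t).
g'(t) = 0.52·330·t^-0.48. Setting 0.52·330·t^-0.48 = 330·t^0.52/(2.3+t) gives 0.52(2.3+t) = t, so 0.48·t = 0.52×2.3.
t* = 0.52×2.3/0.48 = 2.492 min.

2.49 min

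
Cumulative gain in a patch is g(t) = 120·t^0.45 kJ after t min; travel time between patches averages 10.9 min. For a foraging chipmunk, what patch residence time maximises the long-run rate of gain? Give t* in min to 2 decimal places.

Maximise g(t)/(T+t): set derivative to zero → g'(t)(T+t) = g(t).
g'(t) = 0.45·120·t^-0.55. Setting 0.45·120·t^-0.55 = 120·t^0.45/(10.9+t) gives 0.45(10.9+t) = t, so 0.55·t = 0.45×10.9.
t* = 0.45×10.9/0.55 = 8.918 min.

8.92 min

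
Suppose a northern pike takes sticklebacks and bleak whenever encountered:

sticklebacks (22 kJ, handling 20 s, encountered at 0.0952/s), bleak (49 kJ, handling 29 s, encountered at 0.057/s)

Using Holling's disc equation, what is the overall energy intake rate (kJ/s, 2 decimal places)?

1.07 kJ/s

R = Σλ_iE_i / (1 + Σλ_ih_i)
Numerator: 0.0952×22 + 0.057×49 = 4.887
Denominator: 1 + 0.0952×20 + 0.057×29 = 4.557
R = 4.887/4.557 = 1.073 kJ/s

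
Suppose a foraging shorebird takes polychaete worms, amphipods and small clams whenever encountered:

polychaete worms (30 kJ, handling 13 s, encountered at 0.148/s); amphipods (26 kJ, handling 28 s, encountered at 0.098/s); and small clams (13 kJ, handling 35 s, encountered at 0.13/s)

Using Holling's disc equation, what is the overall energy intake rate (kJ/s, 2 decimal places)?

Energy encountered per unit search time: 0.148×30 + 0.098×26 + 0.13×13 = 8.678 kJ/s.
Handling time per unit search time: 0.148×13 + 0.098×28 + 0.13×35 = 9.218.
Rate = 8.678/(1 + 9.218) = 0.8493 kJ/s.

0.85 kJ/s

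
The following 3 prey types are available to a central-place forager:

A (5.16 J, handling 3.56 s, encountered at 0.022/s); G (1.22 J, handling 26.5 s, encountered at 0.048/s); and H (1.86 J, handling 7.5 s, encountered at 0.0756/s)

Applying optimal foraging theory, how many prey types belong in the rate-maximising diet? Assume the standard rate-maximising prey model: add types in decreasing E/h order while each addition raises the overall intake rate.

Profitabilities (E/h, J/s): A 1.45, H 0.248, G 0.046. Add prey in this order while the next type's profitability exceeds the intake rate on those already taken.
Rate on top 1: 0.1053. H: 0.248 > 0.1053 → include.
Rate on top 2: 0.1545. G: 0.046 < 0.1545 → exclude; stop.
Optimal diet: A, H — 2 of 3 types.

2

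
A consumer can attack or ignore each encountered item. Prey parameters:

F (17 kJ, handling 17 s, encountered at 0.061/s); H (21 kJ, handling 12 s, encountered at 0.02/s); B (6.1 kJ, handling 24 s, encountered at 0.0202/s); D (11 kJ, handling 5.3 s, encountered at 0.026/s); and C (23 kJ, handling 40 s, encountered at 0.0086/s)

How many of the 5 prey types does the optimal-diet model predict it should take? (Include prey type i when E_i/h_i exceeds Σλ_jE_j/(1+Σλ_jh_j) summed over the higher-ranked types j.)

3

Profitabilities (E/h, kJ/s): D 2.08, H 1.75, F 1, C 0.575, B 0.254. Add prey in this order while the next type's profitability exceeds the intake rate on those already taken.
Rate on top 1: 0.2514. H: 1.75 > 0.2514 → include.
Rate on top 2: 0.5124. F: 1 > 0.5124 → include.
Rate on top 3: 0.7218. C: 0.575 < 0.7218 → exclude; stop.
Optimal diet: D, H, F — 3 of 5 types.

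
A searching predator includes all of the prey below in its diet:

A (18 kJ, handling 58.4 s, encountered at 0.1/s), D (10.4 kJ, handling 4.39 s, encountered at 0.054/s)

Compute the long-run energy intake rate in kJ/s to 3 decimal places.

R = (0.1×18 + 0.054×10.4) / (1 + 0.1×58.4 + 0.054×4.39) = 2.362/7.077 = 0.3337 kJ/s.

0.334 kJ/s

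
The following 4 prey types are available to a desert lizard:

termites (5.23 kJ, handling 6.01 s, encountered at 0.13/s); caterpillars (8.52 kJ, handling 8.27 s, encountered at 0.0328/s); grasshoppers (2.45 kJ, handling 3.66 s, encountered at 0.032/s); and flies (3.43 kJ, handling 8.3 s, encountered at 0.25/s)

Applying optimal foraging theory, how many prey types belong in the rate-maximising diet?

3

Profitabilities (E/h, kJ/s): caterpillars 1.03, termites 0.87, grasshoppers 0.669, flies 0.413. Add prey in this order while the next type's profitability exceeds the intake rate on those already taken.
Rate on top 1: 0.2198. termites: 0.87 > 0.2198 → include.
Rate on top 2: 0.4674. grasshoppers: 0.669 > 0.4674 → include.
Rate on top 3: 0.4783. flies: 0.413 < 0.4783 → exclude; stop.
Optimal diet: caterpillars, termites, grasshoppers — 3 of 4 types.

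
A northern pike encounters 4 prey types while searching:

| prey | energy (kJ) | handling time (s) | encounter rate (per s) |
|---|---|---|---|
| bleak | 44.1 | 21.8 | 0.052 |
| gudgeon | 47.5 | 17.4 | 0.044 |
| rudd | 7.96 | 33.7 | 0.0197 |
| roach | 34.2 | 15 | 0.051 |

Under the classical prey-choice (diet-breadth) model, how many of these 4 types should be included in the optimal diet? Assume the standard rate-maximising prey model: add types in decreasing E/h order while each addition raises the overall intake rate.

Rank by E/h (kJ/s): gudgeon 2.73, roach 2.28, bleak 2.02, rudd 0.236. Include each in turn until the next type's E/h falls below the running intake rate.
Rate on top 1: 1.184. roach: 2.28 > 1.184 → include.
Rate on top 2: 1.515. bleak: 2.02 > 1.515 → include.
Rate on top 3: 1.672. rudd: 0.236 < 1.672 → exclude; stop.
Optimal diet: gudgeon, roach, bleak — 3 of 4 types.

3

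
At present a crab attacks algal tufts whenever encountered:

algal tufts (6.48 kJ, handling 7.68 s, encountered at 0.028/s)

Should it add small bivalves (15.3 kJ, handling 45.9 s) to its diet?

Intake rate on the current diet: R = (0.028×6.48) / (1 + 0.028×7.68) = 0.1814/1.215 = 0.1493 kJ/s.
Profitability of small bivalves: 15.3/45.9 = 0.3333 kJ/s.
Since 0.3333 > R, including small bivalves increases the long-run rate.

Yes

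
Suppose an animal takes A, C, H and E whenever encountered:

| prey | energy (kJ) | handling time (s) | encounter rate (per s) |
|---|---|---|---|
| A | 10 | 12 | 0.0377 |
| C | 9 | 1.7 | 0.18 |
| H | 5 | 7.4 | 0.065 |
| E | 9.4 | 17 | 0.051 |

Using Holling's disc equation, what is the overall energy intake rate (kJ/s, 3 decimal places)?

Energy encountered per unit search time: 0.0377×10 + 0.18×9 + 0.065×5 + 0.051×9.4 = 2.801 kJ/s.
Handling time per unit search time: 0.0377×12 + 0.18×1.7 + 0.065×7.4 + 0.051×17 = 2.106.
Rate = 2.801/(1 + 2.106) = 0.9018 kJ/s.

0.902 kJ/s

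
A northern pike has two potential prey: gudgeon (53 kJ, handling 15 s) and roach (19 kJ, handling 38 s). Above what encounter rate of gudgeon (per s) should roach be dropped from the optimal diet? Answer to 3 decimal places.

0.011 per s

Drop roach once their profitability E₂/h₂ falls below the rate achievable on gudgeon alone: E₂/h₂ = λE₁/(1 + λh₁).
Solve for λ: λE₁h₂ = E₂(1 + λh₁) → λ(E₁h₂ − E₂h₁) = E₂ → λ = E₂/(E₁h₂ − E₂h₁).
λ = 19/(53×38 − 19×15) = 19/1729 = 0.01099 per s.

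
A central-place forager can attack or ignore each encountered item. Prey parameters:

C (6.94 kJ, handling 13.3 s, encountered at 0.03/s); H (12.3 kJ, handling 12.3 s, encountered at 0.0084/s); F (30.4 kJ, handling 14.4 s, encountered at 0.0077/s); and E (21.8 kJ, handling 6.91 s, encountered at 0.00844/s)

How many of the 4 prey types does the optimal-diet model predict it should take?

Profitabilities (E/h, kJ/s): E 3.15, F 2.11, H 1, C 0.522. Add prey in this order while the next type's profitability exceeds the intake rate on those already taken.
Rate on top 1: 0.1739. F: 2.11 > 0.1739 → include.
Rate on top 2: 0.3576. H: 1 > 0.3576 → include.
Rate on top 3: 0.4097. C: 0.522 > 0.4097 → include.
Optimal diet: E, F, H, C — 4 of 4 types.

4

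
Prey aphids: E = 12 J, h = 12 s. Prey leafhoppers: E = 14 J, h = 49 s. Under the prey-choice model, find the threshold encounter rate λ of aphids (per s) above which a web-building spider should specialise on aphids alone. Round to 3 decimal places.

Drop leafhoppers once their profitability E₂/h₂ falls below the rate achievable on aphids alone: E₂/h₂ = λE₁/(1 + λh₁).
Solve for λ: λE₁h₂ = E₂(1 + λh₁) → λ(E₁h₂ − E₂h₁) = E₂ → λ = E₂/(E₁h₂ − E₂h₁).
λ = 14/(12×49 − 14×12) = 14/420 = 0.03333 per s.

0.033 per s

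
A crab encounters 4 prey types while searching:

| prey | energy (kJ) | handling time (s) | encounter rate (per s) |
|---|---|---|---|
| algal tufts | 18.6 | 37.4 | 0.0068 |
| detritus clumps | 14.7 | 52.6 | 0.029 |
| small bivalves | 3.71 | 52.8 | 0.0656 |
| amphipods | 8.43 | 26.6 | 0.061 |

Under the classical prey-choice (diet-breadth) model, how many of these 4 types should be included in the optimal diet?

E/h in descending order: algal tufts 0.497, amphipods 0.317, detritus clumps 0.279, small bivalves 0.0703 kJ/s. The optimal diet is the largest prefix of this list for which every included type satisfies E_i/h_i > R on the types above it.
Rate on top 1: 0.1008. amphipods: 0.317 > 0.1008 → include.
Rate on top 2: 0.2227. detritus clumps: 0.279 > 0.2227 → include.
Rate on top 3: 0.2424. small bivalves: 0.0703 < 0.2424 → exclude; stop.
Optimal diet: algal tufts, amphipods, detritus clumps — 3 of 4 types.

3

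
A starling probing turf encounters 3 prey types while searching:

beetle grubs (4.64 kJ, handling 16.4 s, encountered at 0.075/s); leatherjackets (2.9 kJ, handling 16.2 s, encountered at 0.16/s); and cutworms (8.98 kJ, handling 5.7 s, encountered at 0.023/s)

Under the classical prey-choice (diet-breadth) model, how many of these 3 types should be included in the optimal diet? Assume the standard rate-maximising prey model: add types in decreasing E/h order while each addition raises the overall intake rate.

2

Rank by E/h (kJ/s): cutworms 1.58, beetle grubs 0.283, leatherjackets 0.179. Include each in turn until the next type's E/h falls below the running intake rate.
Rate on top 1: 0.1826. beetle grubs: 0.283 > 0.1826 → include.
Rate on top 2: 0.2349. leatherjackets: 0.179 < 0.2349 → exclude; stop.
Optimal diet: cutworms, beetle grubs — 2 of 3 types.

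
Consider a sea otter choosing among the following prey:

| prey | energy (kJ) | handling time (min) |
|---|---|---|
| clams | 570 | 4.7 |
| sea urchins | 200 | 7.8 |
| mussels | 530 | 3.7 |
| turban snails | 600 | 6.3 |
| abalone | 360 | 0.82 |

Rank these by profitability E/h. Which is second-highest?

Profitability E/h (kJ/min): clams = 570/4.7 = 121, sea urchins = 200/7.8 = 25.6, mussels = 530/3.7 = 143, turban snails = 600/6.3 = 95.2, abalone = 360/0.82 = 439.
Ranked: abalone > mussels > clams > turban snails > sea urchins.

mussels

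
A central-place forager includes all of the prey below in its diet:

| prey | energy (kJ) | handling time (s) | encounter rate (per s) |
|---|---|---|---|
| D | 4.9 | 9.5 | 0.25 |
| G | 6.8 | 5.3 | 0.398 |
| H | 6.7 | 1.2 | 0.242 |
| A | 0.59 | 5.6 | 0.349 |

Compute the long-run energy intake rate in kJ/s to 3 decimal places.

0.745 kJ/s

R = Σλ_iE_i / (1 + Σλ_ih_i)
Numerator: 0.25×4.9 + 0.398×6.8 + 0.242×6.7 + 0.349×0.59 = 5.759
Denominator: 1 + 0.25×9.5 + 0.398×5.3 + 0.242×1.2 + 0.349×5.6 = 7.729
R = 5.759/7.729 = 0.7451 kJ/s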